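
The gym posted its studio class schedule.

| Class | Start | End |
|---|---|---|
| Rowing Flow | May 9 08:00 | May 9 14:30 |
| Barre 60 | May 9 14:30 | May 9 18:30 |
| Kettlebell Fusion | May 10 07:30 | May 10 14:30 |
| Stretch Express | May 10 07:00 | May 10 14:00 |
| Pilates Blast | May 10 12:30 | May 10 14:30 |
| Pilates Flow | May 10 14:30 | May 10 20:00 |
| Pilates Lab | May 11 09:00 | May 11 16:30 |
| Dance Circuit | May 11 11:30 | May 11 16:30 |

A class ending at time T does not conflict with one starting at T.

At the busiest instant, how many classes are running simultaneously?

Walk through starts and ends in time order (an end at T is processed before a start at T):
May 9 08:00 start Rowing Flow → 1
May 9 14:30 end Rowing Flow → 0
May 9 14:30 start Barre 60 → 1
May 9 18:30 end Barre 60 → 0
May 10 07:00 start Stretch Express → 1
May 10 07:30 start Kettlebell Fusion → 2
May 10 12:30 start Pilates Blast → 3
May 10 14:00 end Stretch Express → 2
May 10 14:30 end Kettlebell Fusion → 1
May 10 14:30 end Pilates Blast → 0
May 10 14:30 start Pilates Flow → 1
May 10 20:00 end Pilates Flow → 0
May 11 09:00 start Pilates Lab → 1
May 11 11:30 start Dance Circuit → 2
May 11 16:30 end Dance Circuit → 1
May 11 16:30 end Pilates Lab → 0
Peak is 3, at May 10 12:30 (Kettlebell Fusion, Pilates Blast, Stretch Express).

3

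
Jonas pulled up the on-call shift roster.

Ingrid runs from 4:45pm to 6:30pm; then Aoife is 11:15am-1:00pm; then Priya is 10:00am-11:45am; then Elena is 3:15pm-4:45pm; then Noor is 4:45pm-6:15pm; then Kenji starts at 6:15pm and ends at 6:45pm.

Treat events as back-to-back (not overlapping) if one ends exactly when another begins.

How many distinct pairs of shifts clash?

3

Two intervals overlap when each starts before the other ends.
Sorted by start: Priya, Aoife, Elena, Ingrid, Noor, Kenji.
Aoife starts before Priya ends → Priya and Aoife overlap.
Elena starts after Priya ends; Priya is clear from here.
Elena starts after Aoife ends; Aoife is clear from here.
Ingrid starts exactly when Elena ends (back-to-back, no overlap); Elena is clear from here.
Noor starts before Ingrid ends → Ingrid and Noor overlap.
Kenji starts before Ingrid ends → Ingrid and Kenji overlap.
Kenji starts exactly when Noor ends (back-to-back, no overlap).
Overlapping pairs: Aoife & Priya, Ingrid & Kenji, Ingrid & Noor — 3 in total.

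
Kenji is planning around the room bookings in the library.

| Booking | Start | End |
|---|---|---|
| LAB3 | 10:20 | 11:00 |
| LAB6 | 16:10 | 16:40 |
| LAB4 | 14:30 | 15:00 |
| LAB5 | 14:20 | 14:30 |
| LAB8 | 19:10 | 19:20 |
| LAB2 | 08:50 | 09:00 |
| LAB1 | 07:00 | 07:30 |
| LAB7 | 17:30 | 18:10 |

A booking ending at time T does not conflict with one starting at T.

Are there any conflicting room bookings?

Check each pair: they overlap iff neither finishes before the other starts.
Sorted by start: LAB1, LAB2, LAB3, LAB5, LAB4, LAB6, LAB7, LAB8.
LAB2 starts after LAB1 ends; LAB1 is clear from here.
LAB3 starts after LAB2 ends; LAB2 is clear from here.
LAB5 starts after LAB3 ends; LAB3 is clear from here.
LAB4 starts exactly when LAB5 ends (back-to-back, no overlap); LAB5 is clear from here.
LAB6 starts after LAB4 ends; LAB4 is clear from here.
LAB7 starts after LAB6 ends; LAB6 is clear from here.
LAB8 starts after LAB7 ends.
Every pair is clear; the schedule has no overlaps.

No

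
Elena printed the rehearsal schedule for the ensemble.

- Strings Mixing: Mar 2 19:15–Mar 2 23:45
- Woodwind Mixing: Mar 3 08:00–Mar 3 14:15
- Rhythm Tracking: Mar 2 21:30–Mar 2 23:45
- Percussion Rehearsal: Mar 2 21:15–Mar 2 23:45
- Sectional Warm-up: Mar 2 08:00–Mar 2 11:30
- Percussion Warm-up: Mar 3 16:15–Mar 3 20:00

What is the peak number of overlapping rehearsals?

Walk through starts and ends in time order (an end at T is processed before a start at T):
Mar 2 08:00 start Sectional Warm-up → 1
Mar 2 11:30 end Sectional Warm-up → 0
Mar 2 19:15 start Strings Mixing → 1
Mar 2 21:15 start Percussion Rehearsal → 2
Mar 2 21:30 start Rhythm Tracking → 3
Mar 2 23:45 end Percussion Rehearsal → 2
Mar 2 23:45 end Rhythm Tracking → 1
Mar 2 23:45 end Strings Mixing → 0
Mar 3 08:00 start Woodwind Mixing → 1
Mar 3 14:15 end Woodwind Mixing → 0
Mar 3 16:15 start Percussion Warm-up → 1
Mar 3 20:00 end Percussion Warm-up → 0
Peak is 3, at Mar 2 21:30 (Percussion Rehearsal, Rhythm Tracking, Strings Mixing).

3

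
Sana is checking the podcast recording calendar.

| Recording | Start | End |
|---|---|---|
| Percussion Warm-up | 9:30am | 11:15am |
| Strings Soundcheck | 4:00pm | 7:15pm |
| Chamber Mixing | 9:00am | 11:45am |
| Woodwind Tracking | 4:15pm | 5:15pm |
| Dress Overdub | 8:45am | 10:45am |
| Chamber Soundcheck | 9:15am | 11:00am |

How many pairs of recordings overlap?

Check each pair: they overlap iff neither finishes before the other starts.
Sorted by start: Dress Overdub, Chamber Mixing, Chamber Soundcheck, Percussion Warm-up, Strings Soundcheck, Woodwind Tracking.
Chamber Mixing starts before Dress Overdub ends → Dress Overdub and Chamber Mixing overlap.
Chamber Soundcheck starts before Dress Overdub ends → Dress Overdub and Chamber Soundcheck overlap.
Percussion Warm-up starts before Dress Overdub ends → Dress Overdub and Percussion Warm-up overlap.
Strings Soundcheck starts after Dress Overdub ends; Dress Overdub is clear from here.
Chamber Soundcheck starts before Chamber Mixing ends → Chamber Mixing and Chamber Soundcheck overlap.
Percussion Warm-up starts before Chamber Mixing ends → Chamber Mixing and Percussion Warm-up overlap.
Strings Soundcheck starts after Chamber Mixing ends; Chamber Mixing is clear from here.
Percussion Warm-up starts before Chamber Soundcheck ends → Chamber Soundcheck and Percussion Warm-up overlap.
Strings Soundcheck starts after Chamber Soundcheck ends; Chamber Soundcheck is clear from here.
Strings Soundcheck starts after Percussion Warm-up ends; Percussion Warm-up is clear from here.
Woodwind Tracking starts before Strings Soundcheck ends → Strings Soundcheck and Woodwind Tracking overlap.
Overlapping pairs: Chamber Mixing & Chamber Soundcheck, Chamber Mixing & Dress Overdub, Chamber Mixing & Percussion Warm-up, Chamber Soundcheck & Dress Overdub, Chamber Soundcheck & Percussion Warm-up, Dress Overdub & Percussion Warm-up, Strings Soundcheck & Woodwind Tracking — 7 in total.

7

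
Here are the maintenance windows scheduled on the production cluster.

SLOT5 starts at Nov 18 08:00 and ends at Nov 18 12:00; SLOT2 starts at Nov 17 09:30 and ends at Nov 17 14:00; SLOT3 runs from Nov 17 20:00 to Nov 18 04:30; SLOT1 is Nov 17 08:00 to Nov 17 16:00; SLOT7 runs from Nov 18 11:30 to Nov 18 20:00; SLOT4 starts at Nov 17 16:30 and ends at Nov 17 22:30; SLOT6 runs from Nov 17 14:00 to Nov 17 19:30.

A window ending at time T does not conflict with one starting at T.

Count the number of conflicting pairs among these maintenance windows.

Sorted by start: SLOT1, SLOT2, SLOT6, SLOT4, SLOT3, SLOT5, SLOT7.
SLOT2 starts before SLOT1 ends → SLOT1 and SLOT2 overlap.
SLOT6 starts before SLOT1 ends → SLOT1 and SLOT6 overlap.
SLOT4 starts after SLOT1 ends — done with SLOT1.
SLOT6 starts exactly when SLOT2 ends (back-to-back, no overlap) — done with SLOT2.
SLOT4 starts before SLOT6 ends → SLOT6 and SLOT4 overlap.
SLOT3 starts after SLOT6 ends — done with SLOT6.
SLOT3 starts before SLOT4 ends → SLOT4 and SLOT3 overlap.
SLOT5 starts after SLOT4 ends — done with SLOT4.
SLOT5 starts after SLOT3 ends — done with SLOT3.
SLOT7 starts before SLOT5 ends → SLOT5 and SLOT7 overlap.
Overlapping pairs: SLOT1 & SLOT2, SLOT1 & SLOT6, SLOT3 & SLOT4, SLOT4 & SLOT6, SLOT5 & SLOT7 — 5 in total.

5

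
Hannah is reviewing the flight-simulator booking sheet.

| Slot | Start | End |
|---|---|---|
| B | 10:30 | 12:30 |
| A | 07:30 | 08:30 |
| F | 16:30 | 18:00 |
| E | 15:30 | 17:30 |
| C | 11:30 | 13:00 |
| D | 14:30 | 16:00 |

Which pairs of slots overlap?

B & C, D & E, E & F

Check each pair: they overlap iff neither finishes before the other starts.
Sorted by start: A, B, C, D, E, F.
B starts after A ends, so A has no further overlaps.
C starts before B ends → B and C overlap.
D starts after B ends, so B has no further overlaps.
D starts after C ends, so C has no further overlaps.
E starts before D ends → D and E overlap.
F starts after D ends.
F starts before E ends → E and F overlap.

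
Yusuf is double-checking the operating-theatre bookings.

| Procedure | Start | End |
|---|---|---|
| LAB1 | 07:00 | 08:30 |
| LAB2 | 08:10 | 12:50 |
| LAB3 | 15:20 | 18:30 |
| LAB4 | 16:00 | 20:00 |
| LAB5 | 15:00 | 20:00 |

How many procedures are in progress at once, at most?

3

Walk through starts and ends in time order (an end at T is processed before a start at T):
07:00 start LAB1 → 1
08:10 start LAB2 → 2
08:30 end LAB1 → 1
12:50 end LAB2 → 0
15:00 start LAB5 → 1
15:20 start LAB3 → 2
16:00 start LAB4 → 3
18:30 end LAB3 → 2
20:00 end LAB4 → 1
20:00 end LAB5 → 0
Peak is 3, at 16:00 (LAB3, LAB4, LAB5).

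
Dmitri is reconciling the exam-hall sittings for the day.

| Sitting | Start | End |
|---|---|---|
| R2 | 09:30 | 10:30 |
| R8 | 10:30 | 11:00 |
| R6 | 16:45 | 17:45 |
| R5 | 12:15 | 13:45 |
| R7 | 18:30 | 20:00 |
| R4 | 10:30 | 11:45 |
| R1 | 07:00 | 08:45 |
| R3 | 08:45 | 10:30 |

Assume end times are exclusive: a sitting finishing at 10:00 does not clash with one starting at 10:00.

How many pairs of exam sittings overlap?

Two intervals overlap when each starts before the other ends.
Sorted by start: R1, R3, R2, R4, R8, R5, R6, R7.
R3 starts exactly when R1 ends (back-to-back, no overlap), so nothing later overlaps R1 either.
R2 starts before R3 ends → R3 and R2 overlap.
R4 starts exactly when R3 ends (back-to-back, no overlap), so nothing later overlaps R3 either.
R4 starts exactly when R2 ends (back-to-back, no overlap), so nothing later overlaps R2 either.
R8 starts before R4 ends → R4 and R8 overlap.
R5 starts after R4 ends, so nothing later overlaps R4 either.
R5 starts after R8 ends, so nothing later overlaps R8 either.
R6 starts after R5 ends, so nothing later overlaps R5 either.
R7 starts after R6 ends.
Overlapping pairs: R2 & R3, R4 & R8 — 2 in total.

2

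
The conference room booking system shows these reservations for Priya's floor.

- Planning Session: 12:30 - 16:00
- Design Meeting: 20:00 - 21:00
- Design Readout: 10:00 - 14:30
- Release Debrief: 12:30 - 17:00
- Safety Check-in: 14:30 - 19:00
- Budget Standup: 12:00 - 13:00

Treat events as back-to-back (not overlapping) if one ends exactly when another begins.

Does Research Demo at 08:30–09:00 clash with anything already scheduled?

Design Readout: starts 10:00 at or after Research Demo ends 09:00 → clear.
Budget Standup: starts 12:00 at or after Research Demo ends 09:00 → clear.
Planning Session: starts 12:30 at or after Research Demo ends 09:00 → clear.
Release Debrief: starts 12:30 at or after Research Demo ends 09:00 → clear.
Safety Check-in: starts 14:30 at or after Research Demo ends 09:00 → clear.
Design Meeting: starts 20:00 at or after Research Demo ends 09:00 → clear.

No — it doesn't clash with anything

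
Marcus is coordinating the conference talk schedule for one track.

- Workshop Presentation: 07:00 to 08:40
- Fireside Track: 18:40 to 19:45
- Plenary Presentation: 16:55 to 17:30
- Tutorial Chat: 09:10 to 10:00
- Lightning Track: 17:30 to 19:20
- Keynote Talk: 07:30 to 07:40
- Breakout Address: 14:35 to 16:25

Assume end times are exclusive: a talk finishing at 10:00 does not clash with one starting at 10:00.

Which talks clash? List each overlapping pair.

Fireside Track & Lightning Track, Keynote Talk & Workshop Presentation

Check each pair: they overlap iff neither finishes before the other starts.
Sorted by start: Workshop Presentation, Keynote Talk, Tutorial Chat, Breakout Address, Plenary Presentation, Lightning Track, Fireside Track.
Keynote Talk starts before Workshop Presentation ends → Workshop Presentation and Keynote Talk overlap.
Tutorial Chat starts after Workshop Presentation ends, so nothing later overlaps Workshop Presentation either.
Tutorial Chat starts after Keynote Talk ends, so nothing later overlaps Keynote Talk either.
Breakout Address starts after Tutorial Chat ends, so nothing later overlaps Tutorial Chat either.
Plenary Presentation starts after Breakout Address ends, so nothing later overlaps Breakout Address either.
Lightning Track starts exactly when Plenary Presentation ends (back-to-back, no overlap), so nothing later overlaps Plenary Presentation either.
Fireside Track starts before Lightning Track ends → Lightning Track and Fireside Track overlap.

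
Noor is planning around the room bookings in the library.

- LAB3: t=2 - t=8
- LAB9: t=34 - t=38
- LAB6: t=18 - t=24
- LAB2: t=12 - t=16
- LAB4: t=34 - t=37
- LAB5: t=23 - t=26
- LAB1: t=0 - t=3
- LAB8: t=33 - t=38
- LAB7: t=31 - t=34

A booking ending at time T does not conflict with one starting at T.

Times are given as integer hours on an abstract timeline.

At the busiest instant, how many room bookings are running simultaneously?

3

Walk through starts and ends in time order (an end at T is processed before a start at T):
t=0 start LAB1 → 1
t=2 start LAB3 → 2
t=3 end LAB1 → 1
t=8 end LAB3 → 0
t=12 start LAB2 → 1
t=16 end LAB2 → 0
t=18 start LAB6 → 1
t=23 start LAB5 → 2
t=24 end LAB6 → 1
t=26 end LAB5 → 0
t=31 start LAB7 → 1
t=33 start LAB8 → 2
t=34 end LAB7 → 1
t=34 start LAB4 → 2
t=34 start LAB9 → 3
t=37 end LAB4 → 2
t=38 end LAB8 → 1
t=38 end LAB9 → 0
Peak is 3, at t=34 (LAB4, LAB8, LAB9).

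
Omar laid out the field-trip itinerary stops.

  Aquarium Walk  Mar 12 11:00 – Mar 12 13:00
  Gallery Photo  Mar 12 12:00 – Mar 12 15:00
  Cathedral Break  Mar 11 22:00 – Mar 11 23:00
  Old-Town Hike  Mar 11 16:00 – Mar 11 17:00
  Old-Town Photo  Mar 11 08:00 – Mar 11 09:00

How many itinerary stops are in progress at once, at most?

Sort all start/end points and keep a running count:
Mar 11 08:00 start Old-Town Photo → 1
Mar 11 09:00 end Old-Town Photo → 0
Mar 11 16:00 start Old-Town Hike → 1
Mar 11 17:00 end Old-Town Hike → 0
Mar 11 22:00 start Cathedral Break → 1
Mar 11 23:00 end Cathedral Break → 0
Mar 12 11:00 start Aquarium Walk → 1
Mar 12 12:00 start Gallery Photo → 2
Mar 12 13:00 end Aquarium Walk → 1
Mar 12 15:00 end Gallery Photo → 0
Peak is 2, at Mar 12 12:00 (Aquarium Walk, Gallery Photo).

2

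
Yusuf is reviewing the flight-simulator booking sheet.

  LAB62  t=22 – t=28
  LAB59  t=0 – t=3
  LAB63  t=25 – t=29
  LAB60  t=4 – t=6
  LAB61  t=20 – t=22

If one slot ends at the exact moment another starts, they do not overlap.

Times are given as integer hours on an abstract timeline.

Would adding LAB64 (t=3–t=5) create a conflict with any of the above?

LAB59: ends t=3 at or before LAB64 starts t=3 → clear.
LAB60: starts t=4 before LAB64 ends t=5, and ends t=6 after LAB64 starts t=3 → overlap.
LAB61: starts t=20 at or after LAB64 ends t=5 → clear.
LAB62: starts t=22 at or after LAB64 ends t=5 → clear.
LAB63: starts t=25 at or after LAB64 ends t=5 → clear.
LAB64 overlaps LAB60.

Yes — it overlaps LAB60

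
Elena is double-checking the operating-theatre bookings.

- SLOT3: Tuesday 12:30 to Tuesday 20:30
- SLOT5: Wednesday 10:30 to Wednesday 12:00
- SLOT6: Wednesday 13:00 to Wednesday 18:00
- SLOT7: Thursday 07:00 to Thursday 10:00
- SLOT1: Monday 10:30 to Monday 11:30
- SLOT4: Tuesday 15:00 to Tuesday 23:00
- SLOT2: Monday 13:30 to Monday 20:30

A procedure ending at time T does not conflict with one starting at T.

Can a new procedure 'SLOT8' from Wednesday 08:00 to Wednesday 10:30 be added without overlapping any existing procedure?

SLOT1: ends Monday 11:30 at or before SLOT8 starts Wednesday 08:00 → clear.
SLOT2: ends Monday 20:30 at or before SLOT8 starts Wednesday 08:00 → clear.
SLOT3: ends Tuesday 20:30 at or before SLOT8 starts Wednesday 08:00 → clear.
SLOT4: ends Tuesday 23:00 at or before SLOT8 starts Wednesday 08:00 → clear.
SLOT5: starts Wednesday 10:30 at or after SLOT8 ends Wednesday 10:30 → clear.
SLOT6: starts Wednesday 13:00 at or after SLOT8 ends Wednesday 10:30 → clear.
SLOT7: starts Thursday 07:00 at or after SLOT8 ends Wednesday 10:30 → clear.

Yes — the slot is free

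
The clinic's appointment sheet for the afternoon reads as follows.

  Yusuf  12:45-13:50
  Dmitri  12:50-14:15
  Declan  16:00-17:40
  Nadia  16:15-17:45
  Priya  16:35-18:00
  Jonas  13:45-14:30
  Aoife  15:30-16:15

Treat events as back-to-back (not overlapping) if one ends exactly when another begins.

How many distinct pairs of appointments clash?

7

Sorted by start: Yusuf, Dmitri, Jonas, Aoife, Declan, Nadia, Priya.
Dmitri starts before Yusuf ends → Yusuf and Dmitri overlap.
Jonas starts before Yusuf ends → Yusuf and Jonas overlap.
Aoife starts after Yusuf ends, so Yusuf has no further overlaps.
Jonas starts before Dmitri ends → Dmitri and Jonas overlap.
Aoife starts after Dmitri ends, so Dmitri has no further overlaps.
Aoife starts after Jonas ends, so Jonas has no further overlaps.
Declan starts before Aoife ends → Aoife and Declan overlap.
Nadia starts exactly when Aoife ends (back-to-back, no overlap), so Aoife has no further overlaps.
Nadia starts before Declan ends → Declan and Nadia overlap.
Priya starts before Declan ends → Declan and Priya overlap.
Priya starts before Nadia ends → Nadia and Priya overlap.
Overlapping pairs: Aoife & Declan, Declan & Nadia, Declan & Priya, Dmitri & Jonas, Dmitri & Yusuf, Jonas & Yusuf, Nadia & Priya — 7 in total.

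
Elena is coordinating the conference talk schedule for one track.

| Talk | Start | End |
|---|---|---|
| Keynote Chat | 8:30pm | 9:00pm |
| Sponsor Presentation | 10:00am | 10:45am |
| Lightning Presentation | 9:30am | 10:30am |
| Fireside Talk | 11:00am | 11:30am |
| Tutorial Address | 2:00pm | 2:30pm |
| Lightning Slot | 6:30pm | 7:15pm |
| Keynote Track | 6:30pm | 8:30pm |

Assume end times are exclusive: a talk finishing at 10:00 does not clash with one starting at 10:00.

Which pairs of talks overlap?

Keynote Track & Lightning Slot, Lightning Presentation & Sponsor Presentation

Sorted by start: Lightning Presentation, Sponsor Presentation, Fireside Talk, Tutorial Address, Lightning Slot, Keynote Track, Keynote Chat.
Sponsor Presentation starts before Lightning Presentation ends → Lightning Presentation and Sponsor Presentation overlap.
Fireside Talk starts after Lightning Presentation ends; Lightning Presentation is clear from here.
Fireside Talk starts after Sponsor Presentation ends; Sponsor Presentation is clear from here.
Tutorial Address starts after Fireside Talk ends; Fireside Talk is clear from here.
Lightning Slot starts after Tutorial Address ends; Tutorial Address is clear from here.
Keynote Track starts before Lightning Slot ends → Lightning Slot and Keynote Track overlap.
Keynote Chat starts after Lightning Slot ends.
Keynote Chat starts exactly when Keynote Track ends (back-to-back, no overlap).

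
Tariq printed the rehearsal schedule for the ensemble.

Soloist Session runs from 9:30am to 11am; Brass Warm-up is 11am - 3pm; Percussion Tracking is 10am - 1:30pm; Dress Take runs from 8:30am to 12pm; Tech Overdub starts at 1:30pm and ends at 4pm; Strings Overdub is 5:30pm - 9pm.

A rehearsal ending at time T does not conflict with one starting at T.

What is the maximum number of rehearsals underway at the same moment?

3

Sort all start/end points and keep a running count:
8:30am start Dress Take → 1
9:30am start Soloist Session → 2
10am start Percussion Tracking → 3
11am end Soloist Session → 2
11am start Brass Warm-up → 3
12pm end Dress Take → 2
1:30pm end Percussion Tracking → 1
1:30pm start Tech Overdub → 2
3pm end Brass Warm-up → 1
4pm end Tech Overdub → 0
5:30pm start Strings Overdub → 1
9pm end Strings Overdub → 0
Peak is 3, at 10am (Dress Take, Percussion Tracking, Soloist Session).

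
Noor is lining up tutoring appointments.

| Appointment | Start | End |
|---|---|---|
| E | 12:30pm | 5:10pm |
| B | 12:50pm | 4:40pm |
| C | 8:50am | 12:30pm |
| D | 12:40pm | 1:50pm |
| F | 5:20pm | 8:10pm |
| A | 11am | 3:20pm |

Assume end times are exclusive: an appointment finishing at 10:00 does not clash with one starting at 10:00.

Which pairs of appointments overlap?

A & B, A & C, A & D, A & E, B & D, B & E, D & E

Sorted by start: C, A, E, D, B, F.
A starts before C ends → C and A overlap.
E starts exactly when C ends (back-to-back, no overlap), so C has no further overlaps.
E starts before A ends → A and E overlap.
D starts before A ends → A and D overlap.
B starts before A ends → A and B overlap.
F starts after A ends.
D starts before E ends → E and D overlap.
B starts before E ends → E and B overlap.
F starts after E ends.
B starts before D ends → D and B overlap.
F starts after D ends.
F starts after B ends.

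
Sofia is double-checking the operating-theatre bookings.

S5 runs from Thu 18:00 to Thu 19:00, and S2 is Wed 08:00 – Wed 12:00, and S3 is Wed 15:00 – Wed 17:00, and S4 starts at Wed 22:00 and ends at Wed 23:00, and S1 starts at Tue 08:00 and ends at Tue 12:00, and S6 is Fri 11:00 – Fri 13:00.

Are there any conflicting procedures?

Sorted by start: S1, S2, S3, S4, S5, S6.
S2 starts after S1 ends — done with S1.
S3 starts after S2 ends — done with S2.
S4 starts after S3 ends — done with S3.
S5 starts after S4 ends — done with S4.
S6 starts after S5 ends.
Every pair is clear; the schedule has no overlaps.

No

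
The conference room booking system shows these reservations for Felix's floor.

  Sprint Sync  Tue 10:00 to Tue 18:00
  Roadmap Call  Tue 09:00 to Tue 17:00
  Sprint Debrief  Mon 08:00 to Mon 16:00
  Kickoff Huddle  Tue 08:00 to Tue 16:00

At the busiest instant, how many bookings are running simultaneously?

3

Sweep the timeline, counting +1 at each start and −1 at each end (ends before starts at a tie):
Mon 08:00 start Sprint Debrief → 1
Mon 16:00 end Sprint Debrief → 0
Tue 08:00 start Kickoff Huddle → 1
Tue 09:00 start Roadmap Call → 2
Tue 10:00 start Sprint Sync → 3
Tue 16:00 end Kickoff Huddle → 2
Tue 17:00 end Roadmap Call → 1
Tue 18:00 end Sprint Sync → 0
Peak is 3, at Tue 10:00 (Kickoff Huddle, Roadmap Call, Sprint Sync).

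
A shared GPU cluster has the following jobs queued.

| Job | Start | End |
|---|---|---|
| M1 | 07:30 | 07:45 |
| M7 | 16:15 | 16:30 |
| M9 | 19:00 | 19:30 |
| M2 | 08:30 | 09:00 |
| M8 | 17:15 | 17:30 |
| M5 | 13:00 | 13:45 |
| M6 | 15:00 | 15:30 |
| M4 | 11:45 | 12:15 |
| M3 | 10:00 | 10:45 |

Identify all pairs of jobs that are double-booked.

Sorted by start: M1, M2, M3, M4, M5, M6, M7, M8, M9.
M2 starts after M1 ends — done with M1.
M3 starts after M2 ends — done with M2.
M4 starts after M3 ends — done with M3.
M5 starts after M4 ends — done with M4.
M6 starts after M5 ends — done with M5.
M7 starts after M6 ends — done with M6.
M8 starts after M7 ends — done with M7.
M9 starts after M8 ends.

none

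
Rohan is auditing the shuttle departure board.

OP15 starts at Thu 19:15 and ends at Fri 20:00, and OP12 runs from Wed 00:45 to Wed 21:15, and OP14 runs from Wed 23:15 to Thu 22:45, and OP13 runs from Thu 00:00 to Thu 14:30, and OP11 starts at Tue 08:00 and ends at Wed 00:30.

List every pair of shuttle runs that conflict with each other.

Sorted by start: OP11, OP12, OP14, OP13, OP15.
OP12 starts after OP11 ends, so nothing later overlaps OP11 either.
OP14 starts after OP12 ends, so nothing later overlaps OP12 either.
OP13 starts before OP14 ends → OP14 and OP13 overlap.
OP15 starts before OP14 ends → OP14 and OP15 overlap.
OP15 starts after OP13 ends.

OP13 & OP14, OP14 & OP15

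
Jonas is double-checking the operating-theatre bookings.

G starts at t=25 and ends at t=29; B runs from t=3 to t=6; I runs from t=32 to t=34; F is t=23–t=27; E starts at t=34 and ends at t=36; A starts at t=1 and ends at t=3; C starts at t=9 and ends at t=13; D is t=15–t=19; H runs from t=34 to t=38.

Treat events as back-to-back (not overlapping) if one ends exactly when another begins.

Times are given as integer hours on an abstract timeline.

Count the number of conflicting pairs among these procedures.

Sorted by start: A, B, C, D, F, G, I, E, H.
B starts exactly when A ends (back-to-back, no overlap), so A has no further overlaps.
C starts after B ends, so B has no further overlaps.
D starts after C ends, so C has no further overlaps.
F starts after D ends, so D has no further overlaps.
G starts before F ends → F and G overlap.
I starts after F ends, so F has no further overlaps.
I starts after G ends, so G has no further overlaps.
E starts exactly when I ends (back-to-back, no overlap), so I has no further overlaps.
H starts before E ends → E and H overlap.
Overlapping pairs: E & H, F & G — 2 in total.

2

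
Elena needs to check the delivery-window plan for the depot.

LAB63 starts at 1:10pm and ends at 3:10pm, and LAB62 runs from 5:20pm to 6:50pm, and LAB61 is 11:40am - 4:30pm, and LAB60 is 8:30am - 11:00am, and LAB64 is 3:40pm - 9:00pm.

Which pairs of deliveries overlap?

Sorted by start: LAB60, LAB61, LAB63, LAB64, LAB62.
LAB61 starts after LAB60 ends — done with LAB60.
LAB63 starts before LAB61 ends → LAB61 and LAB63 overlap.
LAB64 starts before LAB61 ends → LAB61 and LAB64 overlap.
LAB62 starts after LAB61 ends.
LAB64 starts after LAB63 ends — done with LAB63.
LAB62 starts before LAB64 ends → LAB64 and LAB62 overlap.

LAB61 & LAB63, LAB61 & LAB64, LAB62 & LAB64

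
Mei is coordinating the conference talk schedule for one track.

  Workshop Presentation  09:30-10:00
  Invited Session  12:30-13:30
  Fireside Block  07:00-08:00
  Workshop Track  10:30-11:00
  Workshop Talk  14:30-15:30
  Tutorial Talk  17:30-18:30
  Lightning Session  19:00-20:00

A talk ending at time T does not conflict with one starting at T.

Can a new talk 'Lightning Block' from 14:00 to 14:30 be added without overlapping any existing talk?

Fireside Block: ends 08:00 at or before Lightning Block starts 14:00 → clear.
Workshop Presentation: ends 10:00 at or before Lightning Block starts 14:00 → clear.
Workshop Track: ends 11:00 at or before Lightning Block starts 14:00 → clear.
Invited Session: ends 13:30 at or before Lightning Block starts 14:00 → clear.
Workshop Talk: starts 14:30 at or after Lightning Block ends 14:30 → clear.
Tutorial Talk: starts 17:30 at or after Lightning Block ends 14:30 → clear.
Lightning Session: starts 19:00 at or after Lightning Block ends 14:30 → clear.

Yes — the slot is free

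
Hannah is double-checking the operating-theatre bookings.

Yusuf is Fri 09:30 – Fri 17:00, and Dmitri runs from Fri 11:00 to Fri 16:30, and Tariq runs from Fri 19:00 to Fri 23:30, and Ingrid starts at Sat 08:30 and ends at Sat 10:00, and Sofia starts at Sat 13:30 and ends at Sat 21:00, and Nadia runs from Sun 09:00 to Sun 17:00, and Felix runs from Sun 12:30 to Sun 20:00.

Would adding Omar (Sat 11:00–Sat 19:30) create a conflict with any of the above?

Yes — it overlaps Sofia

Yusuf: ends Fri 17:00 at or before Omar starts Sat 11:00 → clear.
Dmitri: ends Fri 16:30 at or before Omar starts Sat 11:00 → clear.
Tariq: ends Fri 23:30 at or before Omar starts Sat 11:00 → clear.
Ingrid: ends Sat 10:00 at or before Omar starts Sat 11:00 → clear.
Sofia: starts Sat 13:30 before Omar ends Sat 19:30, and ends Sat 21:00 after Omar starts Sat 11:00 → overlap.
Nadia: starts Sun 09:00 at or after Omar ends Sat 19:30 → clear.
Felix: starts Sun 12:30 at or after Omar ends Sat 19:30 → clear.
Omar overlaps Sofia.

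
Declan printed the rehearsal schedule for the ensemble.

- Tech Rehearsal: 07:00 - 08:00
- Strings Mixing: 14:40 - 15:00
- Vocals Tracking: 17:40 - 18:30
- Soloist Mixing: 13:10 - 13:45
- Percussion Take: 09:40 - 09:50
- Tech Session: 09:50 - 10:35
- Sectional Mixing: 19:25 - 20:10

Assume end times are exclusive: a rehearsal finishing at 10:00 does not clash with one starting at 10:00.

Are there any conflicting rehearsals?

Sorted by start: Tech Rehearsal, Percussion Take, Tech Session, Soloist Mixing, Strings Mixing, Vocals Tracking, Sectional Mixing.
Percussion Take starts after Tech Rehearsal ends, so Tech Rehearsal has no further overlaps.
Tech Session starts exactly when Percussion Take ends (back-to-back, no overlap), so Percussion Take has no further overlaps.
Soloist Mixing starts after Tech Session ends, so Tech Session has no further overlaps.
Strings Mixing starts after Soloist Mixing ends, so Soloist Mixing has no further overlaps.
Vocals Tracking starts after Strings Mixing ends, so Strings Mixing has no further overlaps.
Sectional Mixing starts after Vocals Tracking ends.
Every pair is clear; the schedule has no overlaps.

No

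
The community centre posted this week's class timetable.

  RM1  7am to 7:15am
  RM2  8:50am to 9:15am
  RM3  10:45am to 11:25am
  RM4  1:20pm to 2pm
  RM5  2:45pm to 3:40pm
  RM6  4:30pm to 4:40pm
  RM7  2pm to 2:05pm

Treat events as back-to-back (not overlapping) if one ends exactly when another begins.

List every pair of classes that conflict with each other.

no overlapping pairs

Sorted by start: RM1, RM2, RM3, RM4, RM7, RM5, RM6.
RM2 starts after RM1 ends; RM1 is clear from here.
RM3 starts after RM2 ends; RM2 is clear from here.
RM4 starts after RM3 ends; RM3 is clear from here.
RM7 starts exactly when RM4 ends (back-to-back, no overlap); RM4 is clear from here.
RM5 starts after RM7 ends; RM7 is clear from here.
RM6 starts after RM5 ends.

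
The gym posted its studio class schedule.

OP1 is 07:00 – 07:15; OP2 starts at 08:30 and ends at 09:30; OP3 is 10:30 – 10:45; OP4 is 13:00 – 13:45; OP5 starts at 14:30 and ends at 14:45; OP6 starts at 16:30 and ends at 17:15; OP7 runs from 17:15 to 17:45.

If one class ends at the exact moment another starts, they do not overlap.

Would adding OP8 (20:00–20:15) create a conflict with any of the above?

No — it doesn't clash with anything

OP1: ends 07:15 at or before OP8 starts 20:00 → clear.
OP2: ends 09:30 at or before OP8 starts 20:00 → clear.
OP3: ends 10:45 at or before OP8 starts 20:00 → clear.
OP4: ends 13:45 at or before OP8 starts 20:00 → clear.
OP5: ends 14:45 at or before OP8 starts 20:00 → clear.
OP6: ends 17:15 at or before OP8 starts 20:00 → clear.
OP7: ends 17:45 at or before OP8 starts 20:00 → clear.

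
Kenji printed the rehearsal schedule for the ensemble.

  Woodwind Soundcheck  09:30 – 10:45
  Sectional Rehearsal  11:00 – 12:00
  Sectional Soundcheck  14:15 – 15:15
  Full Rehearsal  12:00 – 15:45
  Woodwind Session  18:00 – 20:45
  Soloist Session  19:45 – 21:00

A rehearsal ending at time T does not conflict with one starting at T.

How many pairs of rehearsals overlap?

2

Check each pair: they overlap iff neither finishes before the other starts.
Sorted by start: Woodwind Soundcheck, Sectional Rehearsal, Full Rehearsal, Sectional Soundcheck, Woodwind Session, Soloist Session.
Sectional Rehearsal starts after Woodwind Soundcheck ends — done with Woodwind Soundcheck.
Full Rehearsal starts exactly when Sectional Rehearsal ends (back-to-back, no overlap) — done with Sectional Rehearsal.
Sectional Soundcheck starts before Full Rehearsal ends → Full Rehearsal and Sectional Soundcheck overlap.
Woodwind Session starts after Full Rehearsal ends — done with Full Rehearsal.
Woodwind Session starts after Sectional Soundcheck ends — done with Sectional Soundcheck.
Soloist Session starts before Woodwind Session ends → Woodwind Session and Soloist Session overlap.
Overlapping pairs: Full Rehearsal & Sectional Soundcheck, Soloist Session & Woodwind Session — 2 in total.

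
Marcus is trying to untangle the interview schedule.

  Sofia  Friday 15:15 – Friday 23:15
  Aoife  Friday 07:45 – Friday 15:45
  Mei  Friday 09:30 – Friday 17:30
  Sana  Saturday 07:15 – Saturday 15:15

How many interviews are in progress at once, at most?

3

Walk through starts and ends in time order (an end at T is processed before a start at T):
Friday 07:45 start Aoife → 1
Friday 09:30 start Mei → 2
Friday 15:15 start Sofia → 3
Friday 15:45 end Aoife → 2
Friday 17:30 end Mei → 1
Friday 23:15 end Sofia → 0
Saturday 07:15 start Sana → 1
Saturday 15:15 end Sana → 0
Peak is 3, at Friday 15:15 (Aoife, Mei, Sofia).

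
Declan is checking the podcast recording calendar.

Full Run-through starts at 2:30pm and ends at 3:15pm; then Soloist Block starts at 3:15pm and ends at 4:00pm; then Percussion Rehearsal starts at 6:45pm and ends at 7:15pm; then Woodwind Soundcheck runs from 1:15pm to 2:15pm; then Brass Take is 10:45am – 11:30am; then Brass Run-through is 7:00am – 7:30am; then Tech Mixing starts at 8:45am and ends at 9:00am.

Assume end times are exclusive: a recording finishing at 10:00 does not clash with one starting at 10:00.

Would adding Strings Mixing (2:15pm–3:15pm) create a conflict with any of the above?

Brass Run-through: ends 7:30am at or before Strings Mixing starts 2:15pm → clear.
Tech Mixing: ends 9:00am at or before Strings Mixing starts 2:15pm → clear.
Brass Take: ends 11:30am at or before Strings Mixing starts 2:15pm → clear.
Woodwind Soundcheck: ends 2:15pm at or before Strings Mixing starts 2:15pm → clear.
Full Run-through: starts 2:30pm before Strings Mixing ends 3:15pm, and ends 3:15pm after Strings Mixing starts 2:15pm → overlap.
Soloist Block: starts 3:15pm at or after Strings Mixing ends 3:15pm → clear.
Percussion Rehearsal: starts 6:45pm at or after Strings Mixing ends 3:15pm → clear.
Strings Mixing overlaps Full Run-through.

Yes — it overlaps Full Run-through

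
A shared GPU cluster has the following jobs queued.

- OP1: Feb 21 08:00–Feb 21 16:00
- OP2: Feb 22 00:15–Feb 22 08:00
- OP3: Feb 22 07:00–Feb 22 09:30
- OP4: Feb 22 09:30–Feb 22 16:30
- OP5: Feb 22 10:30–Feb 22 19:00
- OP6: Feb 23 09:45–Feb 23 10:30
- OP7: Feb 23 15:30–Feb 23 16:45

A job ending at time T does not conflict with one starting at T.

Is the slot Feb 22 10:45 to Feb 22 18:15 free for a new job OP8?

No — it overlaps OP4, OP5

OP1: ends Feb 21 16:00 at or before OP8 starts Feb 22 10:45 → clear.
OP2: ends Feb 22 08:00 at or before OP8 starts Feb 22 10:45 → clear.
OP3: ends Feb 22 09:30 at or before OP8 starts Feb 22 10:45 → clear.
OP4: starts Feb 22 09:30 before OP8 ends Feb 22 18:15, and ends Feb 22 16:30 after OP8 starts Feb 22 10:45 → overlap.
OP5: starts Feb 22 10:30 before OP8 ends Feb 22 18:15, and ends Feb 22 19:00 after OP8 starts Feb 22 10:45 → overlap.
OP6: starts Feb 23 09:45 at or after OP8 ends Feb 22 18:15 → clear.
OP7: starts Feb 23 15:30 at or after OP8 ends Feb 22 18:15 → clear.
OP8 overlaps OP4, OP5.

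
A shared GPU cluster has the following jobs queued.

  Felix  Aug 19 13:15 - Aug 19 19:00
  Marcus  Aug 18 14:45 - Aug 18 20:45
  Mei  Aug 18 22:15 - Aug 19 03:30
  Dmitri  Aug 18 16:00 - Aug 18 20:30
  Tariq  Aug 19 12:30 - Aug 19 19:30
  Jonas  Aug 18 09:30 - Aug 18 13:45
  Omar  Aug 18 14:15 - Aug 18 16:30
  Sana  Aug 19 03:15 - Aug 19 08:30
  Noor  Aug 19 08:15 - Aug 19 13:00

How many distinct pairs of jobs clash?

Two intervals overlap when each starts before the other ends.
Sorted by start: Jonas, Omar, Marcus, Dmitri, Mei, Sana, Noor, Tariq, Felix.
Omar starts after Jonas ends; Jonas is clear from here.
Marcus starts before Omar ends → Omar and Marcus overlap.
Dmitri starts before Omar ends → Omar and Dmitri overlap.
Mei starts after Omar ends; Omar is clear from here.
Dmitri starts before Marcus ends → Marcus and Dmitri overlap.
Mei starts after Marcus ends; Marcus is clear from here.
Mei starts after Dmitri ends; Dmitri is clear from here.
Sana starts before Mei ends → Mei and Sana overlap.
Noor starts after Mei ends; Mei is clear from here.
Noor starts before Sana ends → Sana and Noor overlap.
Tariq starts after Sana ends; Sana is clear from here.
Tariq starts before Noor ends → Noor and Tariq overlap.
Felix starts after Noor ends.
Felix starts before Tariq ends → Tariq and Felix overlap.
Overlapping pairs: Dmitri & Marcus, Dmitri & Omar, Felix & Tariq, Marcus & Omar, Mei & Sana, Noor & Sana, Noor & Tariq — 7 in total.

7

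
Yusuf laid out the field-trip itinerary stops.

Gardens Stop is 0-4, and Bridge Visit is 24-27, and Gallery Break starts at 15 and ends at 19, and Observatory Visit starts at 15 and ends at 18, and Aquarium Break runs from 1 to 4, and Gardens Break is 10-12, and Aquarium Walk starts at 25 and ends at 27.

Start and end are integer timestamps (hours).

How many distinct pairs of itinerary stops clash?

3

Check each pair: they overlap iff neither finishes before the other starts.
Sorted by start: Gardens Stop, Aquarium Break, Gardens Break, Observatory Visit, Gallery Break, Bridge Visit, Aquarium Walk.
Aquarium Break starts before Gardens Stop ends → Gardens Stop and Aquarium Break overlap.
Gardens Break starts after Gardens Stop ends — done with Gardens Stop.
Gardens Break starts after Aquarium Break ends — done with Aquarium Break.
Observatory Visit starts after Gardens Break ends — done with Gardens Break.
Gallery Break starts before Observatory Visit ends → Observatory Visit and Gallery Break overlap.
Bridge Visit starts after Observatory Visit ends — done with Observatory Visit.
Bridge Visit starts after Gallery Break ends — done with Gallery Break.
Aquarium Walk starts before Bridge Visit ends → Bridge Visit and Aquarium Walk overlap.
Overlapping pairs: Aquarium Break & Gardens Stop, Aquarium Walk & Bridge Visit, Gallery Break & Observatory Visit — 3 in total.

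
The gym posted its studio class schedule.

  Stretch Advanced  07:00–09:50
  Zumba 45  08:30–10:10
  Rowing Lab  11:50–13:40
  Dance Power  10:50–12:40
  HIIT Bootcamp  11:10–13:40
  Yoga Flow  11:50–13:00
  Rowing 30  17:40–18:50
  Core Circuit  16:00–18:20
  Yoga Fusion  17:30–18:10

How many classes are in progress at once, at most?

4

Sort all start/end points and keep a running count:
07:00 start Stretch Advanced → 1
08:30 start Zumba 45 → 2
09:50 end Stretch Advanced → 1
10:10 end Zumba 45 → 0
10:50 start Dance Power → 1
11:10 start HIIT Bootcamp → 2
11:50 start Rowing Lab → 3
11:50 start Yoga Flow → 4
12:40 end Dance Power → 3
13:00 end Yoga Flow → 2
13:40 end HIIT Bootcamp → 1
13:40 end Rowing Lab → 0
16:00 start Core Circuit → 1
17:30 start Yoga Fusion → 2
17:40 start Rowing 30 → 3
18:10 end Yoga Fusion → 2
18:20 end Core Circuit → 1
18:50 end Rowing 30 → 0
Peak is 4, at 11:50 (Dance Power, HIIT Bootcamp, Rowing Lab, Yoga Flow).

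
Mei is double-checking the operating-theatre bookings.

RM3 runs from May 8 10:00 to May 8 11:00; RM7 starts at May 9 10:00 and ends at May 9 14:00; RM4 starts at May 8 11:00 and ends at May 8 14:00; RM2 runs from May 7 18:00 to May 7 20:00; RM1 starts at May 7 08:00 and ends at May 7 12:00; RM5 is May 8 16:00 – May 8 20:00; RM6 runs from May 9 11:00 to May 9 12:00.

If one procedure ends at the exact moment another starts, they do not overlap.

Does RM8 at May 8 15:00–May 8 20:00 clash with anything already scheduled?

Yes — it overlaps RM5

RM1: ends May 7 12:00 at or before RM8 starts May 8 15:00 → clear.
RM2: ends May 7 20:00 at or before RM8 starts May 8 15:00 → clear.
RM3: ends May 8 11:00 at or before RM8 starts May 8 15:00 → clear.
RM4: ends May 8 14:00 at or before RM8 starts May 8 15:00 → clear.
RM5: starts May 8 16:00 before RM8 ends May 8 20:00, and ends May 8 20:00 after RM8 starts May 8 15:00 → overlap.
RM7: starts May 9 10:00 at or after RM8 ends May 8 20:00 → clear.
RM6: starts May 9 11:00 at or after RM8 ends May 8 20:00 → clear.
RM8 overlaps RM5.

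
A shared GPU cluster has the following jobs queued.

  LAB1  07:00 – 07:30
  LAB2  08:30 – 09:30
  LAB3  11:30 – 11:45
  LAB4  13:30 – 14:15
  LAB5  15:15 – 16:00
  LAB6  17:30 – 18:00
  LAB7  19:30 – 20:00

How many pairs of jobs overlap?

0

Two intervals overlap when each starts before the other ends.
Sorted by start: LAB1, LAB2, LAB3, LAB4, LAB5, LAB6, LAB7.
LAB2 starts after LAB1 ends, so LAB1 has no further overlaps.
LAB3 starts after LAB2 ends, so LAB2 has no further overlaps.
LAB4 starts after LAB3 ends, so LAB3 has no further overlaps.
LAB5 starts after LAB4 ends, so LAB4 has no further overlaps.
LAB6 starts after LAB5 ends, so LAB5 has no further overlaps.
LAB7 starts after LAB6 ends.
No pair overlaps.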